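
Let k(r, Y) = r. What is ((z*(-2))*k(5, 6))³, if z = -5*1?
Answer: 125000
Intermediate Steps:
z = -5
((z*(-2))*k(5, 6))³ = (-5*(-2)*5)³ = (10*5)³ = 50³ = 125000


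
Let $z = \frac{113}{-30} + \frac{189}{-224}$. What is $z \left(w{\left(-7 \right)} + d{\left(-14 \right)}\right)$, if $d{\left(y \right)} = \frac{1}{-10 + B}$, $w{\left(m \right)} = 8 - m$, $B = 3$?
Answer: $- \frac{28769}{420} \approx -68.498$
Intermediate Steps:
$d{\left(y \right)} = - \frac{1}{7}$ ($d{\left(y \right)} = \frac{1}{-10 + 3} = \frac{1}{-7} = - \frac{1}{7}$)
$z = - \frac{2213}{480}$ ($z = 113 \left(- \frac{1}{30}\right) + 189 \left(- \frac{1}{224}\right) = - \frac{113}{30} - \frac{27}{32} = - \frac{2213}{480} \approx -4.6104$)
$z \left(w{\left(-7 \right)} + d{\left(-14 \right)}\right) = - \frac{2213 \left(\left(8 - -7\right) - \frac{1}{7}\right)}{480} = - \frac{2213 \left(\left(8 + 7\right) - \frac{1}{7}\right)}{480} = - \frac{2213 \left(15 - \frac{1}{7}\right)}{480} = \left(- \frac{2213}{480}\right) \frac{104}{7} = - \frac{28769}{420}$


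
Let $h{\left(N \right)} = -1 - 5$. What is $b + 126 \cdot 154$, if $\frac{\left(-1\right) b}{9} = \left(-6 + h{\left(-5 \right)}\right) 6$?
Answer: $20052$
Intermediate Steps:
$h{\left(N \right)} = -6$ ($h{\left(N \right)} = -1 - 5 = -6$)
$b = 648$ ($b = - 9 \left(-6 - 6\right) 6 = - 9 \left(\left(-12\right) 6\right) = \left(-9\right) \left(-72\right) = 648$)
$b + 126 \cdot 154 = 648 + 126 \cdot 154 = 648 + 19404 = 20052$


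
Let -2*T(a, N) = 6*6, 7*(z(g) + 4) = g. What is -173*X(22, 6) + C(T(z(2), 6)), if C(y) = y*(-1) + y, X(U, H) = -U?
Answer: 3806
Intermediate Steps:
z(g) = -4 + g/7
T(a, N) = -18 (T(a, N) = -3*6 = -½*36 = -18)
C(y) = 0 (C(y) = -y + y = 0)
-173*X(22, 6) + C(T(z(2), 6)) = -(-173)*22 + 0 = -173*(-22) + 0 = 3806 + 0 = 3806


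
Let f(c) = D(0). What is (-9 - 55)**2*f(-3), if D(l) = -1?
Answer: -4096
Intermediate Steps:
f(c) = -1
(-9 - 55)**2*f(-3) = (-9 - 55)**2*(-1) = (-64)**2*(-1) = 4096*(-1) = -4096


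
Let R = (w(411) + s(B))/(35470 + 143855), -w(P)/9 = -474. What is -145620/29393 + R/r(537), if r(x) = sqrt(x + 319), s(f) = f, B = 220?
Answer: -145620/29393 + 2243*sqrt(214)/38375550 ≈ -4.9534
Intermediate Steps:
r(x) = sqrt(319 + x)
w(P) = 4266 (w(P) = -9*(-474) = 4266)
R = 4486/179325 (R = (4266 + 220)/(35470 + 143855) = 4486/179325 ≈ 0.025016)
-145620/29393 + R/r(537) = -145620/29393 + 4486/(179325*(sqrt(319 + 537))) = -145620*1/29393 + 4486/(179325*(sqrt(856))) = -145620/29393 + 4486/(179325*((2*sqrt(214)))) = -145620/29393 + 4486*(sqrt(214)/428)/179325 = -145620/29393 + 2243*sqrt(214)/38375550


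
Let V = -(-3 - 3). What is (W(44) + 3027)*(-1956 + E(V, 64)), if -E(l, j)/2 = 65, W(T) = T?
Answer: -6406106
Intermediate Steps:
V = 6 (V = -1*(-6) = 6)
E(l, j) = -130 (E(l, j) = -2*65 = -130)
(W(44) + 3027)*(-1956 + E(V, 64)) = (44 + 3027)*(-1956 - 130) = 3071*(-2086) = -6406106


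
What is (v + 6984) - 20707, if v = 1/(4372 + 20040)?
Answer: -335005875/24412 ≈ -13723.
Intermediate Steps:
v = 1/24412 ≈ 4.0963e-5
(v + 6984) - 20707 = (1/24412 + 6984) - 20707 = 170493409/24412 - 20707 = -335005875/24412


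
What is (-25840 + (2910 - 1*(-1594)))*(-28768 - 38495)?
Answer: 1435123368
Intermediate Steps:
(-25840 + (2910 - 1*(-1594)))*(-28768 - 38495) = (-25840 + (2910 + 1594))*(-67263) = (-25840 + 4504)*(-67263) = -21336*(-67263) = 1435123368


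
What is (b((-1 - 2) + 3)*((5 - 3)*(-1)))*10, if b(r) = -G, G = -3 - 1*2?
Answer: -100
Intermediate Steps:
G = -5 (G = -3 - 2 = -5)
b(r) = 5 (b(r) = -1*(-5) = 5)
(b((-1 - 2) + 3)*((5 - 3)*(-1)))*10 = (5*((5 - 3)*(-1)))*10 = (5*(2*(-1)))*10 = (5*(-2))*10 = -10*10 = -100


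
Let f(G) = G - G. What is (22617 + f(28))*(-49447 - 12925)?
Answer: -1410667524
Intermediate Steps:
f(G) = 0
(22617 + f(28))*(-49447 - 12925) = (22617 + 0)*(-49447 - 12925) = 22617*(-62372) = -1410667524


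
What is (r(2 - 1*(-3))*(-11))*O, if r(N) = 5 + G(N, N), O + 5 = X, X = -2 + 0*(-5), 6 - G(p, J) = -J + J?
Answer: 847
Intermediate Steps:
G(p, J) = 6 (G(p, J) = 6 - (-J + J) = 6 - 1*0 = 6 + 0 = 6)
X = -2 (X = -2 + 0 = -2)
O = -7 (O = -5 - 2 = -7)
r(N) = 11 (r(N) = 5 + 6 = 11)
(r(2 - 1*(-3))*(-11))*O = (11*(-11))*(-7) = -121*(-7) = 847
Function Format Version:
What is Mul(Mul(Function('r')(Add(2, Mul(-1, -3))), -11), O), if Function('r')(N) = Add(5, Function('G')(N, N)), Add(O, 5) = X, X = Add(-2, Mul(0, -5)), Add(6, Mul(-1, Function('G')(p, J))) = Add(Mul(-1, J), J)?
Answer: 847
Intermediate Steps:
Function('G')(p, J) = 6 (Function('G')(p, J) = Add(6, Mul(-1, Add(Mul(-1, J), J))) = Add(6, Mul(-1, 0)) = Add(6, 0) = 6)
X = -2 (X = Add(-2, 0) = -2)
O = -7 (O = Add(-5, -2) = -7)
Function('r')(N) = 11 (Function('r')(N) = Add(5, 6) = 11)
Mul(Mul(Function('r')(Add(2, Mul(-1, -3))), -11), O) = Mul(Mul(11, -11), -7) = Mul(-121, -7) = 847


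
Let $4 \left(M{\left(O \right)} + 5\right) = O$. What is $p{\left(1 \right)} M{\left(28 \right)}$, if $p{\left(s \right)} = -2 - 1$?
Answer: $-6$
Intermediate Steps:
$p{\left(s \right)} = -3$ ($p{\left(s \right)} = -2 - 1 = -3$)
$M{\left(O \right)} = -5 + \frac{O}{4}$
$p{\left(1 \right)} M{\left(28 \right)} = - 3 \left(-5 + \frac{1}{4} \cdot 28\right) = - 3 \left(-5 + 7\right) = \left(-3\right) 2 = -6$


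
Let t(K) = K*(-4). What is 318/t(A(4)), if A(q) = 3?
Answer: -53/2 ≈ -26.500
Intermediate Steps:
t(K) = -4*K
318/t(A(4)) = 318/((-4*3)) = 318/(-12) = 318*(-1/12) = -53/2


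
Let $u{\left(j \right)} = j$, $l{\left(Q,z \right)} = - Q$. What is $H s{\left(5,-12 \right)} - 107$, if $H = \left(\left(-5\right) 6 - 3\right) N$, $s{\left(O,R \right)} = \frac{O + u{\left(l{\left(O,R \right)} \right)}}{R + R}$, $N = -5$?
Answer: $-107$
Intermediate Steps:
$s{\left(O,R \right)} = 0$ ($s{\left(O,R \right)} = \frac{O - O}{R + R} = \frac{0}{2 R} = 0 \frac{1}{2 R} = 0$)
$H = 165$ ($H = \left(\left(-5\right) 6 - 3\right) \left(-5\right) = \left(-30 - 3\right) \left(-5\right) = \left(-33\right) \left(-5\right) = 165$)
$H s{\left(5,-12 \right)} - 107 = 165 \cdot 0 - 107 = 0 - 107 = -107$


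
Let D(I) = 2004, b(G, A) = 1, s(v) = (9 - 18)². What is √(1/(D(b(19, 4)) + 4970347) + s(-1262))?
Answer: 4*√125166639800977/4972351 ≈ 9.0000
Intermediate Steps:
s(v) = 81 (s(v) = (-9)² = 81)
√(1/(D(b(19, 4)) + 4970347) + s(-1262)) = √(1/(2004 + 4970347) + 81) = √(1/4972351 + 81) = √(402760432/4972351) = 4*√125166639800977/4972351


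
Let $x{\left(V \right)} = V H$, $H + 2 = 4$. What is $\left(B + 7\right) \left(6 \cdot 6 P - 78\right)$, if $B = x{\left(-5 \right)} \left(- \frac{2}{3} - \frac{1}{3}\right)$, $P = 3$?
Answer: $510$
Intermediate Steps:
$H = 2$ ($H = -2 + 4 = 2$)
$x{\left(V \right)} = 2 V$ ($x{\left(V \right)} = V 2 = 2 V$)
$B = 10$ ($B = 2 \left(-5\right) \left(- \frac{2}{3} - \frac{1}{3}\right) = - 10 \left(\left(-2\right) \frac{1}{3} - \frac{1}{3}\right) = - 10 \left(- \frac{2}{3} - \frac{1}{3}\right) = \left(-10\right) \left(-1\right) = 10$)
$\left(B + 7\right) \left(6 \cdot 6 P - 78\right) = \left(10 + 7\right) \left(6 \cdot 6 \cdot 3 - 78\right) = 17 \left(36 \cdot 3 - 78\right) = 17 \left(108 - 78\right) = 17 \cdot 30 = 510$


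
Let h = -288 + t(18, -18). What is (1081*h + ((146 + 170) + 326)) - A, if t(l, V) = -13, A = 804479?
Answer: -1129218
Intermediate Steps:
h = -301 (h = -288 - 13 = -301)
(1081*h + ((146 + 170) + 326)) - A = (1081*(-301) + ((146 + 170) + 326)) - 1*804479 = (-325381 + (316 + 326)) - 804479 = (-325381 + 642) - 804479 = -324739 - 804479 = -1129218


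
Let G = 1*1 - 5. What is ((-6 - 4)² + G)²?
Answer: 9216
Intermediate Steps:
G = -4 (G = 1 - 5 = -4)
((-6 - 4)² + G)² = ((-6 - 4)² - 4)² = ((-10)² - 4)² = (100 - 4)² = 96² = 9216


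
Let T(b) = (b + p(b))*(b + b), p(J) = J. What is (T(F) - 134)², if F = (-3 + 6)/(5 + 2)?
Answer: 42640900/2401 ≈ 17760.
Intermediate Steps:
F = 3/7 ≈ 0.42857
T(b) = 4*b² (T(b) = (b + b)*(b + b) = (2*b)*(2*b) = 4*b²)
(T(F) - 134)² = (4*(3/7)² - 134)² = (4*(9/49) - 134)² = (36/49 - 134)² = (-6530/49)² = 42640900/2401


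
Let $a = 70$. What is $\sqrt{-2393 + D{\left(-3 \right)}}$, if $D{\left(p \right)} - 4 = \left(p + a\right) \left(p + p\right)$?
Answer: $i \sqrt{2791} \approx 52.83 i$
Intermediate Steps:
$D{\left(p \right)} = 4 + 2 p \left(70 + p\right)$ ($D{\left(p \right)} = 4 + \left(p + 70\right) \left(p + p\right) = 4 + \left(70 + p\right) 2 p = 4 + 2 p \left(70 + p\right)$)
$\sqrt{-2393 + D{\left(-3 \right)}} = \sqrt{-2393 + \left(4 + 2 \left(-3\right)^{2} + 140 \left(-3\right)\right)} = \sqrt{-2393 + \left(4 + 2 \cdot 9 - 420\right)} = \sqrt{-2393 + \left(4 + 18 - 420\right)} = \sqrt{-2393 - 398} = \sqrt{-2791} = i \sqrt{2791}$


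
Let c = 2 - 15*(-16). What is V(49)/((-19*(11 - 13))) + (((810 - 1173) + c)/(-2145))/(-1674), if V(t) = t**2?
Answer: 195939503/3101085 ≈ 63.184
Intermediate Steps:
c = 242 (c = 2 + 240 = 242)
V(49)/((-19*(11 - 13))) + (((810 - 1173) + c)/(-2145))/(-1674) = 49**2/((-19*(11 - 13))) + (((810 - 1173) + 242)/(-2145))/(-1674) = 2401/((-19*(-2))) + ((-363 + 242)*(-1/2145))*(-1/1674) = 2401/38 - 121*(-1/2145)*(-1/1674) = 2401*(1/38) + (11/195)*(-1/1674) = 2401/38 - 11/326430 = 195939503/3101085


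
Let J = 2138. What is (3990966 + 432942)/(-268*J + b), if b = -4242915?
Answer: -4423908/4815899 ≈ -0.91860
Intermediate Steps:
(3990966 + 432942)/(-268*J + b) = (3990966 + 432942)/(-268*2138 - 4242915) = 4423908/(-572984 - 4242915) = 4423908/(-4815899) = 4423908*(-1/4815899) = -4423908/4815899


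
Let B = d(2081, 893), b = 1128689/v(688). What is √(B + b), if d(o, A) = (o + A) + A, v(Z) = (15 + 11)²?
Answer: √3742781/26 ≈ 74.409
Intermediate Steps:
v(Z) = 676 (v(Z) = 26² = 676)
d(o, A) = o + 2*A (d(o, A) = (A + o) + A = o + 2*A)
b = 1128689/676 ≈ 1669.7
B = 3867 (B = 2081 + 2*893 = 2081 + 1786 = 3867)
√(B + b) = √(3867 + 1128689/676) = √(3742781/676) = √3742781/26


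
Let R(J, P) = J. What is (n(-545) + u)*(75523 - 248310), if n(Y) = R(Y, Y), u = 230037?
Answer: -39653234204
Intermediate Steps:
n(Y) = Y
(n(-545) + u)*(75523 - 248310) = (-545 + 230037)*(75523 - 248310) = 229492*(-172787) = -39653234204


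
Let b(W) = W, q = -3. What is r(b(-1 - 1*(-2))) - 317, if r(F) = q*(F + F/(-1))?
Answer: -317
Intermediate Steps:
r(F) = 0 (r(F) = -3*(F + F/(-1)) = -3*(F + F*(-1)) = -3*(F - F) = -3*0 = 0)
r(b(-1 - 1*(-2))) - 317 = 0 - 317 = -317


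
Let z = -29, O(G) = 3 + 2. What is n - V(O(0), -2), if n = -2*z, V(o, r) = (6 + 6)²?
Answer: -86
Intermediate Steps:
O(G) = 5
V(o, r) = 144 (V(o, r) = 12² = 144)
n = 58 (n = -2*(-29) = 58)
n - V(O(0), -2) = 58 - 1*144 = 58 - 144 = -86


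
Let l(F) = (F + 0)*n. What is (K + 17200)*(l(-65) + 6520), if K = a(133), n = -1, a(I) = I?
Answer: 114137805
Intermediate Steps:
K = 133
l(F) = -F (l(F) = (F + 0)*(-1) = F*(-1) = -F)
(K + 17200)*(l(-65) + 6520) = (133 + 17200)*(-1*(-65) + 6520) = 17333*(65 + 6520) = 17333*6585 = 114137805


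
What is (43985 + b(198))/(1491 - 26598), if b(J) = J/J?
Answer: -14662/8369 ≈ -1.7519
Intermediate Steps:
b(J) = 1
(43985 + b(198))/(1491 - 26598) = (43985 + 1)/(1491 - 26598) = 43986/(-25107) = 43986*(-1/25107) = -14662/8369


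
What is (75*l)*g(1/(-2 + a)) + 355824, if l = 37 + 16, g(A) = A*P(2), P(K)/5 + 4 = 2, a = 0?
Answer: 375699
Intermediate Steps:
P(K) = -10 (P(K) = -20 + 5*2 = -20 + 10 = -10)
g(A) = -10*A (g(A) = A*(-10) = -10*A)
l = 53
(75*l)*g(1/(-2 + a)) + 355824 = (75*53)*(-10/(-2 + 0)) + 355824 = 3975*(-10/(-2)) + 355824 = 3975*(-10*(-½)) + 355824 = 3975*5 + 355824 = 19875 + 355824 = 375699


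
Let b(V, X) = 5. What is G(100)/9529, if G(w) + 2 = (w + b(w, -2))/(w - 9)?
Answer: -11/123877 ≈ -8.8798e-5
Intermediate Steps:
G(w) = -2 + (5 + w)/(-9 + w) (G(w) = -2 + (w + 5)/(w - 9) = -2 + (5 + w)/(-9 + w))
G(100)/9529 = ((23 - 1*100)/(-9 + 100))/9529 = ((23 - 100)/91)*(1/9529) = ((1/91)*(-77))*(1/9529) = -11/13*1/9529 = -11/123877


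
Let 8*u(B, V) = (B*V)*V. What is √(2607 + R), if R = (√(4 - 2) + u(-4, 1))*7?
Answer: √(10414 + 28*√2)/2 ≈ 51.121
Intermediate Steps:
u(B, V) = B*V²/8 (u(B, V) = ((B*V)*V)/8 = (B*V²)/8 = B*V²/8)
R = -7/2 + 7*√2 (R = (√(4 - 2) + (⅛)*(-4)*1²)*7 = (√2 + (⅛)*(-4)*1)*7 = (√2 - ½)*7 = (-½ + √2)*7 = -7/2 + 7*√2 ≈ 6.3995)
√(2607 + R) = √(2607 + (-7/2 + 7*√2)) = √(5207/2 + 7*√2)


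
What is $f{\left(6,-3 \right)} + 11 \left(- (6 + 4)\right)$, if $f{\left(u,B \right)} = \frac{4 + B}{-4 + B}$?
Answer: $- \frac{771}{7} \approx -110.14$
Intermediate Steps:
$f{\left(u,B \right)} = \frac{4 + B}{-4 + B}$
$f{\left(6,-3 \right)} + 11 \left(- (6 + 4)\right) = \frac{4 - 3}{-4 - 3} + 11 \left(- (6 + 4)\right) = \frac{1}{-7} \cdot 1 + 11 \left(\left(-1\right) 10\right) = \left(- \frac{1}{7}\right) 1 + 11 \left(-10\right) = - \frac{1}{7} - 110 = - \frac{771}{7}$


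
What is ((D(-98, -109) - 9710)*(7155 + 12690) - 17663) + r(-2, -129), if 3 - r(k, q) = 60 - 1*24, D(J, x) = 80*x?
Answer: -365761046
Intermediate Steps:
r(k, q) = -33 (r(k, q) = 3 - (60 - 1*24) = 3 - (60 - 24) = 3 - 1*36 = 3 - 36 = -33)
((D(-98, -109) - 9710)*(7155 + 12690) - 17663) + r(-2, -129) = ((80*(-109) - 9710)*(7155 + 12690) - 17663) - 33 = ((-8720 - 9710)*19845 - 17663) - 33 = (-18430*19845 - 17663) - 33 = (-365743350 - 17663) - 33 = -365761013 - 33 = -365761046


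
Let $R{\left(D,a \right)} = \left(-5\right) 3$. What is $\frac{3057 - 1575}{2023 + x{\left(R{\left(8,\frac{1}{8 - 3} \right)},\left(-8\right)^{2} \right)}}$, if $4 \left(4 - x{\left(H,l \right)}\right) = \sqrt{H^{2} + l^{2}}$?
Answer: $\frac{16021408}{21911781} + \frac{1976 \sqrt{4321}}{21911781} \approx 0.73711$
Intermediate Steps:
$R{\left(D,a \right)} = -15$
$x{\left(H,l \right)} = 4 - \frac{\sqrt{H^{2} + l^{2}}}{4}$
$\frac{3057 - 1575}{2023 + x{\left(R{\left(8,\frac{1}{8 - 3} \right)},\left(-8\right)^{2} \right)}} = \frac{3057 - 1575}{2023 + \left(4 - \frac{\sqrt{\left(-15\right)^{2} + \left(\left(-8\right)^{2}\right)^{2}}}{4}\right)} = \frac{1482}{2023 + \left(4 - \frac{\sqrt{225 + 64^{2}}}{4}\right)} = \frac{1482}{2023 + \left(4 - \frac{\sqrt{225 + 4096}}{4}\right)} = \frac{1482}{2023 + \left(4 - \frac{\sqrt{4321}}{4}\right)} = \frac{1482}{2027 - \frac{\sqrt{4321}}{4}}$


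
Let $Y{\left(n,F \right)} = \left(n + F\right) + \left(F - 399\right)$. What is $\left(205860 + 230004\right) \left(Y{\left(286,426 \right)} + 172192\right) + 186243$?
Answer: $75374583627$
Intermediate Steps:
$Y{\left(n,F \right)} = -399 + n + 2 F$ ($Y{\left(n,F \right)} = \left(F + n\right) + \left(-399 + F\right) = -399 + n + 2 F$)
$\left(205860 + 230004\right) \left(Y{\left(286,426 \right)} + 172192\right) + 186243 = \left(205860 + 230004\right) \left(\left(-399 + 286 + 2 \cdot 426\right) + 172192\right) + 186243 = 435864 \left(\left(-399 + 286 + 852\right) + 172192\right) + 186243 = 435864 \left(739 + 172192\right) + 186243 = 435864 \cdot 172931 + 186243 = 75374397384 + 186243 = 75374583627$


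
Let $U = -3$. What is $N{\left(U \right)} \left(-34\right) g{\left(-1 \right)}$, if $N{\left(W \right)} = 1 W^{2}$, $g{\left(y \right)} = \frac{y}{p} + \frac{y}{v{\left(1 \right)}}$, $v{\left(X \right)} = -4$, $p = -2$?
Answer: $- \frac{459}{2} \approx -229.5$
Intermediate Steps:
$g{\left(y \right)} = - \frac{3 y}{4}$ ($g{\left(y \right)} = \frac{y}{-2} + \frac{y}{-4} = y \left(- \frac{1}{2}\right) + y \left(- \frac{1}{4}\right) = - \frac{y}{2} - \frac{y}{4} = - \frac{3 y}{4}$)
$N{\left(W \right)} = W^{2}$
$N{\left(U \right)} \left(-34\right) g{\left(-1 \right)} = \left(-3\right)^{2} \left(-34\right) \left(\left(- \frac{3}{4}\right) \left(-1\right)\right) = 9 \left(-34\right) \frac{3}{4} = \left(-306\right) \frac{3}{4} = - \frac{459}{2}$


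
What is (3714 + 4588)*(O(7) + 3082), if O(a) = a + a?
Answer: 25702992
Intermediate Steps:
O(a) = 2*a
(3714 + 4588)*(O(7) + 3082) = (3714 + 4588)*(2*7 + 3082) = 8302*(14 + 3082) = 8302*3096 = 25702992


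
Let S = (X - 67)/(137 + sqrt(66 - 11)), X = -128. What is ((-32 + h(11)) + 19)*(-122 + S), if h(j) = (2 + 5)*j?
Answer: -24638112/3119 + 2080*sqrt(55)/3119 ≈ -7894.4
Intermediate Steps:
h(j) = 7*j
S = -195/(137 + sqrt(55)) (S = (-128 - 67)/(137 + sqrt(66 - 11)) = -195/(137 + sqrt(55)) ≈ -1.3503)
((-32 + h(11)) + 19)*(-122 + S) = ((-32 + 7*11) + 19)*(-122 + (-8905/6238 + 65*sqrt(55)/6238)) = ((-32 + 77) + 19)*(-769941/6238 + 65*sqrt(55)/6238) = (45 + 19)*(-769941/6238 + 65*sqrt(55)/6238) = 64*(-769941/6238 + 65*sqrt(55)/6238) = -24638112/3119 + 2080*sqrt(55)/3119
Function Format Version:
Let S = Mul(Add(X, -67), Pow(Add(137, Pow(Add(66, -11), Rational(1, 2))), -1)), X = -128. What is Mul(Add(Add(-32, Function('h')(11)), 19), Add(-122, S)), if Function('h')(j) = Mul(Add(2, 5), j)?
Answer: Add(Rational(-24638112, 3119), Mul(Rational(2080, 3119), Pow(55, Rational(1, 2)))) ≈ -7894.4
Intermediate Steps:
Function('h')(j) = Mul(7, j)
S = Mul(-195, Pow(Add(137, Pow(55, Rational(1, 2))), -1)) (S = Mul(Add(-128, -67), Pow(Add(137, Pow(Add(66, -11), Rational(1, 2))), -1)) = Mul(-195, Pow(Add(137, Pow(55, Rational(1, 2))), -1)) ≈ -1.3503)
Mul(Add(Add(-32, Function('h')(11)), 19), Add(-122, S)) = Mul(Add(Add(-32, Mul(7, 11)), 19), Add(-122, Add(Rational(-8905, 6238), Mul(Rational(65, 6238), Pow(55, Rational(1, 2)))))) = Mul(Add(Add(-32, 77), 19), Add(Rational(-769941, 6238), Mul(Rational(65, 6238), Pow(55, Rational(1, 2))))) = Mul(Add(45, 19), Add(Rational(-769941, 6238), Mul(Rational(65, 6238), Pow(55, Rational(1, 2))))) = Mul(64, Add(Rational(-769941, 6238), Mul(Rational(65, 6238), Pow(55, Rational(1, 2))))) = Add(Rational(-24638112, 3119), Mul(Rational(2080, 3119), Pow(55, Rational(1, 2))))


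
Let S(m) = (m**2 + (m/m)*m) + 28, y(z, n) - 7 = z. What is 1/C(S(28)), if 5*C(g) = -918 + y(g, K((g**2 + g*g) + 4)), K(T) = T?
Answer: -5/71 ≈ -0.070423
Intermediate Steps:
y(z, n) = 7 + z
S(m) = 28 + m + m**2 (S(m) = (m**2 + 1*m) + 28 = (m**2 + m) + 28 = (m + m**2) + 28 = 28 + m + m**2)
C(g) = -911/5 + g/5 (C(g) = (-918 + (7 + g))/5 = (-911 + g)/5 = -911/5 + g/5)
1/C(S(28)) = 1/(-911/5 + (28 + 28 + 28**2)/5) = 1/(-911/5 + (28 + 28 + 784)/5) = 1/(-911/5 + (1/5)*840) = 1/(-911/5 + 168) = 1/(-71/5) = -5/71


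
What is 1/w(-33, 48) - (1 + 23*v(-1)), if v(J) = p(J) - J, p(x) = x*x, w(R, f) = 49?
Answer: -2302/49 ≈ -46.980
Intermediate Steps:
p(x) = x²
v(J) = J² - J
1/w(-33, 48) - (1 + 23*v(-1)) = 1/49 - (1 + 23*(-(-1 - 1))) = 1/49 - (1 + 23*(-1*(-2))) = 1/49 - (1 + 23*2) = 1/49 - (1 + 46) = 1/49 - 1*47 = 1/49 - 47 = -2302/49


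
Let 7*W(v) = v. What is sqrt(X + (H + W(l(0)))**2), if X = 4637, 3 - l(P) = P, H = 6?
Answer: sqrt(229238)/7 ≈ 68.398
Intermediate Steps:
l(P) = 3 - P
W(v) = v/7
sqrt(X + (H + W(l(0)))**2) = sqrt(4637 + (6 + (3 - 1*0)/7)**2) = sqrt(4637 + (6 + (3 + 0)/7)**2) = sqrt(4637 + (6 + (1/7)*3)**2) = sqrt(4637 + (6 + 3/7)**2) = sqrt(4637 + (45/7)**2) = sqrt(4637 + 2025/49) = sqrt(229238/49) = sqrt(229238)/7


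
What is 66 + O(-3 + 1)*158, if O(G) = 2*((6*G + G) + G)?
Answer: -4990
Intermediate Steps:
O(G) = 16*G (O(G) = 2*(7*G + G) = 2*(8*G) = 16*G)
66 + O(-3 + 1)*158 = 66 + (16*(-3 + 1))*158 = 66 + (16*(-2))*158 = 66 - 32*158 = 66 - 5056 = -4990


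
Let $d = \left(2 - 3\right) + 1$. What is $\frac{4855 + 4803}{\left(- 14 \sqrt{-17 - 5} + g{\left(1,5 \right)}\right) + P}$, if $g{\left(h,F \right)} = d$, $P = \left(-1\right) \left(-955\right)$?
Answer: $\frac{9223390}{916337} + \frac{135212 i \sqrt{22}}{916337} \approx 10.066 + 0.6921 i$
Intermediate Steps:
$P = 955$
$d = 0$ ($d = -1 + 1 = 0$)
$g{\left(h,F \right)} = 0$
$\frac{4855 + 4803}{\left(- 14 \sqrt{-17 - 5} + g{\left(1,5 \right)}\right) + P} = \frac{4855 + 4803}{\left(- 14 \sqrt{-17 - 5} + 0\right) + 955} = \frac{9658}{\left(- 14 \sqrt{-22} + 0\right) + 955} = \frac{9658}{\left(- 14 i \sqrt{22} + 0\right) + 955} = \frac{9658}{- 14 i \sqrt{22} + 955} = \frac{9658}{955 - 14 i \sqrt{22}}$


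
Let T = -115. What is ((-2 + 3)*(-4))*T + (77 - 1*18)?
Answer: 519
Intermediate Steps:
((-2 + 3)*(-4))*T + (77 - 1*18) = ((-2 + 3)*(-4))*(-115) + (77 - 1*18) = (1*(-4))*(-115) + (77 - 18) = -4*(-115) + 59 = 460 + 59 = 519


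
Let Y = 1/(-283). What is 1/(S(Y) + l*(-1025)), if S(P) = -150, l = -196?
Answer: 1/200750 ≈ 4.9813e-6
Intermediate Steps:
Y = -1/283 ≈ -0.0035336
1/(S(Y) + l*(-1025)) = 1/(-150 - 196*(-1025)) = 1/(-150 + 200900) = 1/200750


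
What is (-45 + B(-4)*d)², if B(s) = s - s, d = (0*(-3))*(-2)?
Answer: 2025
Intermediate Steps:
d = 0 (d = 0*(-2) = 0)
B(s) = 0
(-45 + B(-4)*d)² = (-45 + 0*0)² = (-45 + 0)² = (-45)² = 2025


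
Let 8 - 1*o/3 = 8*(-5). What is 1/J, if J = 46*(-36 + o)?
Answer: 1/4968 ≈ 0.00020129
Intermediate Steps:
o = 144 (o = 24 - 24*(-5) = 24 - 3*(-40) = 24 + 120 = 144)
J = 4968 (J = 46*(-36 + 144) = 46*108 = 4968)
1/J = 1/4968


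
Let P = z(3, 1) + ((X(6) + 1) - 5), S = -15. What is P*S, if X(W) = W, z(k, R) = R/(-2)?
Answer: -45/2 ≈ -22.500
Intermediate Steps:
z(k, R) = -R/2 (z(k, R) = R*(-½) = -R/2)
P = 3/2 (P = -½*1 + ((6 + 1) - 5) = -½ + (7 - 5) = -½ + 2 = 3/2 ≈ 1.5000)
P*S = (3/2)*(-15) = -45/2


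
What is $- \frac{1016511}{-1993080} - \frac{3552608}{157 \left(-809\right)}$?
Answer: $\frac{2403247354761}{84382356680} \approx 28.48$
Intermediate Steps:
$- \frac{1016511}{-1993080} - \frac{3552608}{157 \left(-809\right)} = \left(-1016511\right) \left(- \frac{1}{1993080}\right) - \frac{3552608}{-127013} = \frac{338837}{664360} - - \frac{3552608}{127013} = \frac{338837}{664360} + \frac{3552608}{127013} = \frac{2403247354761}{84382356680}$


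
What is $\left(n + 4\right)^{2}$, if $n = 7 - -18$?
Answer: $841$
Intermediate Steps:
$n = 25$ ($n = 7 + 18 = 25$)
$\left(n + 4\right)^{2} = \left(25 + 4\right)^{2} = 29^{2} = 841$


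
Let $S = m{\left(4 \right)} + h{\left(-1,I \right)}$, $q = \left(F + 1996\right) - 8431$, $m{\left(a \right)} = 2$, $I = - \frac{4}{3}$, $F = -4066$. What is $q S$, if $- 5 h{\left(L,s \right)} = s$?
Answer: $- \frac{357034}{15} \approx -23802.0$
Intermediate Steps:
$I = - \frac{4}{3}$ ($I = \left(-4\right) \frac{1}{3} = - \frac{4}{3} \approx -1.3333$)
$q = -10501$ ($q = \left(-4066 + 1996\right) - 8431 = -2070 - 8431 = -10501$)
$h{\left(L,s \right)} = - \frac{s}{5}$
$S = \frac{34}{15}$ ($S = 2 - - \frac{4}{15} = 2 + \frac{4}{15} = \frac{34}{15} \approx 2.2667$)
$q S = \left(-10501\right) \frac{34}{15} = - \frac{357034}{15}$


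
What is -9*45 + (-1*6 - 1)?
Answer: -412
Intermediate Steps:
-9*45 + (-1*6 - 1) = -405 + (-6 - 1) = -405 - 7 = -412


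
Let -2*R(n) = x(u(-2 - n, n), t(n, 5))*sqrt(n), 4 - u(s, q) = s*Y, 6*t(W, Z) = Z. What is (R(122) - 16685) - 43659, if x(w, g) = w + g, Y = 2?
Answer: -60344 - 1517*sqrt(122)/12 ≈ -61740.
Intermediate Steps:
t(W, Z) = Z/6
u(s, q) = 4 - 2*s (u(s, q) = 4 - s*2 = 4 - 2*s)
x(w, g) = g + w
R(n) = -sqrt(n)*(53/6 + 2*n)/2 (R(n) = -((1/6)*5 + (4 - 2*(-2 - n)))*sqrt(n)/2 = -(5/6 + (4 + (4 + 2*n)))*sqrt(n)/2 = -(5/6 + (8 + 2*n))*sqrt(n)/2 = -(53/6 + 2*n)*sqrt(n)/2 = -sqrt(n)*(53/6 + 2*n)/2)
(R(122) - 16685) - 43659 = (sqrt(122)*(-53/12 - 1*122) - 16685) - 43659 = (sqrt(122)*(-53/12 - 122) - 16685) - 43659 = (sqrt(122)*(-1517/12) - 16685) - 43659 = (-1517*sqrt(122)/12 - 16685) - 43659 = (-16685 - 1517*sqrt(122)/12) - 43659 = -60344 - 1517*sqrt(122)/12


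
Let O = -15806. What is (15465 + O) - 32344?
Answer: -32685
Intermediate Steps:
(15465 + O) - 32344 = (15465 - 15806) - 32344 = -341 - 32344 = -32685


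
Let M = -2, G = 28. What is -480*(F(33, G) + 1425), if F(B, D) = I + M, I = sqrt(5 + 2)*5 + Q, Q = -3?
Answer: -681600 - 2400*sqrt(7) ≈ -6.8795e+5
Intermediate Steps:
I = -3 + 5*sqrt(7) (I = sqrt(5 + 2)*5 - 3 = sqrt(7)*5 - 3 = 5*sqrt(7) - 3 = -3 + 5*sqrt(7) ≈ 10.229)
F(B, D) = -5 + 5*sqrt(7) (F(B, D) = (-3 + 5*sqrt(7)) - 2 = -5 + 5*sqrt(7))
-480*(F(33, G) + 1425) = -480*((-5 + 5*sqrt(7)) + 1425) = -480*(1420 + 5*sqrt(7)) = -681600 - 2400*sqrt(7)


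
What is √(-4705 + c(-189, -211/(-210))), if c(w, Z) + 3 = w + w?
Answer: I*√5086 ≈ 71.316*I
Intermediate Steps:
c(w, Z) = -3 + 2*w (c(w, Z) = -3 + (w + w) = -3 + 2*w)
√(-4705 + c(-189, -211/(-210))) = √(-4705 + (-3 + 2*(-189))) = √(-4705 + (-3 - 378)) = √(-4705 - 381) = √(-5086) = I*√5086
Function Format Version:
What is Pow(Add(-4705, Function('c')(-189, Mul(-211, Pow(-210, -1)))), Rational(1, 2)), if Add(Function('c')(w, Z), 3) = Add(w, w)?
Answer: Mul(I, Pow(5086, Rational(1, 2))) ≈ Mul(71.316, I)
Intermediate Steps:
Function('c')(w, Z) = Add(-3, Mul(2, w)) (Function('c')(w, Z) = Add(-3, Add(w, w)) = Add(-3, Mul(2, w)))
Pow(Add(-4705, Function('c')(-189, Mul(-211, Pow(-210, -1)))), Rational(1, 2)) = Pow(Add(-4705, Add(-3, Mul(2, -189))), Rational(1, 2)) = Pow(Add(-4705, Add(-3, -378)), Rational(1, 2)) = Pow(Add(-4705, -381), Rational(1, 2)) = Pow(-5086, Rational(1, 2)) = Mul(I, Pow(5086, Rational(1, 2)))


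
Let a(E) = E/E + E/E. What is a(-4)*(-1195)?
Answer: -2390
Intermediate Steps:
a(E) = 2 (a(E) = 1 + 1 = 2)
a(-4)*(-1195) = 2*(-1195) = -2390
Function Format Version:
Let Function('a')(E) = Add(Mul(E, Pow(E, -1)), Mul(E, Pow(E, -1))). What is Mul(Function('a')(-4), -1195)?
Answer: -2390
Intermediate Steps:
Function('a')(E) = 2 (Function('a')(E) = Add(1, 1) = 2)
Mul(Function('a')(-4), -1195) = Mul(2, -1195) = -2390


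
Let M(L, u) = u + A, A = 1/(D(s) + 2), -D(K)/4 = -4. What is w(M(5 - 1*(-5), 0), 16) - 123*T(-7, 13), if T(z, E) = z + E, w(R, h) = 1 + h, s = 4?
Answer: -721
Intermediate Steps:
D(K) = 16 (D(K) = -4*(-4) = 16)
A = 1/18 (A = 1/(16 + 2) = 1/18 ≈ 0.055556)
M(L, u) = 1/18 + u (M(L, u) = u + 1/18 = 1/18 + u)
T(z, E) = E + z
w(M(5 - 1*(-5), 0), 16) - 123*T(-7, 13) = (1 + 16) - 123*(13 - 7) = 17 - 123*6 = 17 - 738 = -721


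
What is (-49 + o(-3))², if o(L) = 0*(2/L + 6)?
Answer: 2401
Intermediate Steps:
o(L) = 0 (o(L) = 0*(6 + 2/L) = 0)
(-49 + o(-3))² = (-49 + 0)² = (-49)² = 2401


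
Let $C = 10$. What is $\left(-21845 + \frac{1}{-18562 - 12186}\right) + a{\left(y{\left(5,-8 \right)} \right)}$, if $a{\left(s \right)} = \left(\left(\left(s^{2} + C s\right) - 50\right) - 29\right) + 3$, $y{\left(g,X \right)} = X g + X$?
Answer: $- \frac{617942557}{30748} \approx -20097.0$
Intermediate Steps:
$y{\left(g,X \right)} = X + X g$
$a{\left(s \right)} = -76 + s^{2} + 10 s$ ($a{\left(s \right)} = \left(\left(\left(s^{2} + 10 s\right) - 50\right) - 29\right) + 3 = \left(\left(-50 + s^{2} + 10 s\right) - 29\right) + 3 = \left(-79 + s^{2} + 10 s\right) + 3 = -76 + s^{2} + 10 s$)
$\left(-21845 + \frac{1}{-18562 - 12186}\right) + a{\left(y{\left(5,-8 \right)} \right)} = \left(-21845 + \frac{1}{-18562 - 12186}\right) + \left(-76 + \left(- 8 \left(1 + 5\right)\right)^{2} + 10 \left(- 8 \left(1 + 5\right)\right)\right) = \left(-21845 + \frac{1}{-30748}\right) + \left(-76 + \left(\left(-8\right) 6\right)^{2} + 10 \left(\left(-8\right) 6\right)\right) = \left(-21845 - \frac{1}{30748}\right) + \left(-76 + \left(-48\right)^{2} + 10 \left(-48\right)\right) = - \frac{671690061}{30748} - -1748 = - \frac{671690061}{30748} + 1748 = - \frac{617942557}{30748}$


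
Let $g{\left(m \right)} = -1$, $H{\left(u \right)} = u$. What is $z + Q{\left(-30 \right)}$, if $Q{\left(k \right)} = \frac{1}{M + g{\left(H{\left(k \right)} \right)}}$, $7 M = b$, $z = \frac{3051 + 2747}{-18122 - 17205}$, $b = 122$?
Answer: $- \frac{419481}{4062605} \approx -0.10325$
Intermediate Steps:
$z = - \frac{5798}{35327}$ ($z = \frac{5798}{-35327} = 5798 \left(- \frac{1}{35327}\right) = - \frac{5798}{35327} \approx -0.16412$)
$M = \frac{122}{7}$ ($M = \frac{1}{7} \cdot 122 = \frac{122}{7} \approx 17.429$)
$Q{\left(k \right)} = \frac{7}{115}$ ($Q{\left(k \right)} = \frac{1}{\frac{122}{7} - 1} = \frac{1}{\frac{115}{7}} = \frac{7}{115}$)
$z + Q{\left(-30 \right)} = - \frac{5798}{35327} + \frac{7}{115} = - \frac{419481}{4062605}$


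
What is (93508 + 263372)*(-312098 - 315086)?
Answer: -223829425920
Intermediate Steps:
(93508 + 263372)*(-312098 - 315086) = 356880*(-627184) = -223829425920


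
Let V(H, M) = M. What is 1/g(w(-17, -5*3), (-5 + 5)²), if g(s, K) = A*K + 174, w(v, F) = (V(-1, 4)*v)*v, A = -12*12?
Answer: 1/174 ≈ 0.0057471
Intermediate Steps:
A = -144
w(v, F) = 4*v² (w(v, F) = (4*v)*v = 4*v²)
g(s, K) = 174 - 144*K (g(s, K) = -144*K + 174 = 174 - 144*K)
1/g(w(-17, -5*3), (-5 + 5)²) = 1/(174 - 144*(-5 + 5)²) = 1/(174 - 144*0²) = 1/(174 - 144*0) = 1/(174 + 0) = 1/174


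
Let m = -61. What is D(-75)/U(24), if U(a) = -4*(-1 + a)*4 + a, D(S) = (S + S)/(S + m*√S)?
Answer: -75/652912 + 305*I*√3/652912 ≈ -0.00011487 + 0.00080911*I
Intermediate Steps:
D(S) = 2*S/(S - 61*√S) (D(S) = (S + S)/(S - 61*√S) = (2*S)/(S - 61*√S) = 2*S/(S - 61*√S))
U(a) = 16 - 15*a (U(a) = -4*(-4 + 4*a) + a = (16 - 16*a) + a = 16 - 15*a)
D(-75)/U(24) = (2*(-75)/(-75 - 305*I*√3))/(16 - 15*24) = (2*(-75)/(-75 - 305*I*√3))/(16 - 360) = (2*(-75)/(-75 - 305*I*√3))/(-344) = -150/(-75 - 305*I*√3)*(-1/344) = 75/(172*(-75 - 305*I*√3))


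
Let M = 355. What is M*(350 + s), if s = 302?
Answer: 231460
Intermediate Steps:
M*(350 + s) = 355*(350 + 302) = 355*652 = 231460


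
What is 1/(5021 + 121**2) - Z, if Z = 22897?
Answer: -450200813/19662 ≈ -22897.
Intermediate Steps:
1/(5021 + 121**2) - Z = 1/(5021 + 121**2) - 1*22897 = 1/(5021 + 14641) - 22897 = 1/19662 - 22897 = -450200813/19662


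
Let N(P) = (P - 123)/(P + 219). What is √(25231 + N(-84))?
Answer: √5676630/15 ≈ 158.84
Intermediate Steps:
N(P) = (-123 + P)/(219 + P)
√(25231 + N(-84)) = √(25231 + (-123 - 84)/(219 - 84)) = √(25231 - 207/135) = √(25231 + (1/135)*(-207)) = √(25231 - 23/15) = √(378442/15) = √5676630/15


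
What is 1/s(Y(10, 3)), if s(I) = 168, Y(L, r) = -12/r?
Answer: 1/168 ≈ 0.0059524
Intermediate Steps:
1/s(Y(10, 3)) = 1/168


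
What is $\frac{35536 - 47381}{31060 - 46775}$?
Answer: $\frac{2369}{3143} \approx 0.75374$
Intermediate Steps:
$\frac{35536 - 47381}{31060 - 46775} = - \frac{11845}{-15715} = \left(-11845\right) \left(- \frac{1}{15715}\right) = \frac{2369}{3143}$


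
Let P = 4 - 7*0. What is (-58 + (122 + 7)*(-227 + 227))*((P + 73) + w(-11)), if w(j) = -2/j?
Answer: -49242/11 ≈ -4476.5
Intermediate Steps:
P = 4 (P = 4 + 0 = 4)
(-58 + (122 + 7)*(-227 + 227))*((P + 73) + w(-11)) = (-58 + (122 + 7)*(-227 + 227))*((4 + 73) - 2/(-11)) = (-58 + 129*0)*(77 - 2*(-1/11)) = (-58 + 0)*(77 + 2/11) = -58*849/11 = -49242/11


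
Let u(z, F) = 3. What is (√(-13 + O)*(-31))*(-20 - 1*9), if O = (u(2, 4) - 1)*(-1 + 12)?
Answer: 2697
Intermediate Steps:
O = 22 (O = (3 - 1)*(-1 + 12) = 2*11 = 22)
(√(-13 + O)*(-31))*(-20 - 1*9) = (√(-13 + 22)*(-31))*(-20 - 1*9) = (√9*(-31))*(-20 - 9) = (3*(-31))*(-29) = -93*(-29) = 2697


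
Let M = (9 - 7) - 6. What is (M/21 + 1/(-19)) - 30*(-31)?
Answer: 370973/399 ≈ 929.76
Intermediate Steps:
M = -4 (M = 2 - 6 = -4)
(M/21 + 1/(-19)) - 30*(-31) = (-4/21 + 1/(-19)) - 30*(-31) = (-4*1/21 + 1*(-1/19)) + 930 = (-4/21 - 1/19) + 930 = -97/399 + 930 = 370973/399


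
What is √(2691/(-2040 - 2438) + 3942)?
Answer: 3*√8781649070/4478 ≈ 62.781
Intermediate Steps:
√(2691/(-2040 - 2438) + 3942) = √(2691/(-4478) + 3942) = √(2691*(-1/4478) + 3942) = √(-2691/4478 + 3942) = √(17649585/4478) = 3*√8781649070/4478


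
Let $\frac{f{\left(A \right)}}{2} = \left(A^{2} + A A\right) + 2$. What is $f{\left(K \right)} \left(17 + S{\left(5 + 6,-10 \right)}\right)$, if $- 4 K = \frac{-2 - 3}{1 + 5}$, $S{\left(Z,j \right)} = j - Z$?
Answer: $- \frac{601}{36} \approx -16.694$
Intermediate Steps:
$K = \frac{5}{24}$ ($K = - \frac{\left(-2 - 3\right) \frac{1}{1 + 5}}{4} = - \frac{\left(-5\right) \frac{1}{6}}{4} = \left(- \frac{1}{4}\right) \left(- \frac{5}{6}\right) = \frac{5}{24} \approx 0.20833$)
$f{\left(A \right)} = 4 + 4 A^{2}$ ($f{\left(A \right)} = 2 \left(\left(A^{2} + A A\right) + 2\right) = 2 \left(\left(A^{2} + A^{2}\right) + 2\right) = 2 \left(2 A^{2} + 2\right) = 2 \left(2 + 2 A^{2}\right) = 4 + 4 A^{2}$)
$f{\left(K \right)} \left(17 + S{\left(5 + 6,-10 \right)}\right) = \left(4 + 4 \left(\frac{5}{24}\right)^{2}\right) \left(17 - 21\right) = \left(4 + 4 \cdot \frac{25}{576}\right) \left(17 - 21\right) = \left(4 + \frac{25}{144}\right) \left(17 - 21\right) = \frac{601 \left(17 - 21\right)}{144} = \frac{601}{144} \left(-4\right) = - \frac{601}{36}$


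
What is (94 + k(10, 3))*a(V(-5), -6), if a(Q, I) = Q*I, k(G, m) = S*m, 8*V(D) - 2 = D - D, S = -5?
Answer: -237/2 ≈ -118.50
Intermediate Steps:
V(D) = 1/4 (V(D) = 1/4 + (D - D)/8 = 1/4 + (1/8)*0 = 1/4 + 0 = 1/4)
k(G, m) = -5*m
a(Q, I) = I*Q
(94 + k(10, 3))*a(V(-5), -6) = (94 - 5*3)*(-6*1/4) = (94 - 15)*(-3/2) = 79*(-3/2) = -237/2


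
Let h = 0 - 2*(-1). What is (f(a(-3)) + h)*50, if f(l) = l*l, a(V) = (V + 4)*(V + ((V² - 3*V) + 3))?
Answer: 16300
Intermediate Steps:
a(V) = (4 + V)*(3 + V² - 2*V) (a(V) = (4 + V)*(V + (3 + V² - 3*V)) = (4 + V)*(3 + V² - 2*V))
h = 2 (h = 0 + 2 = 2)
f(l) = l²
(f(a(-3)) + h)*50 = ((12 + (-3)³ - 5*(-3) + 2*(-3)²)² + 2)*50 = ((12 - 27 + 15 + 2*9)² + 2)*50 = ((12 - 27 + 15 + 18)² + 2)*50 = (18² + 2)*50 = (324 + 2)*50 = 326*50 = 16300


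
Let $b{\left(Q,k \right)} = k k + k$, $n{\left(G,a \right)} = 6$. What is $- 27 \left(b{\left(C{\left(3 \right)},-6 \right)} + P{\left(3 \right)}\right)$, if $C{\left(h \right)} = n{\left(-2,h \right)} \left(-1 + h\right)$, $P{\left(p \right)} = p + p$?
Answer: $-972$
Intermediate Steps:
$P{\left(p \right)} = 2 p$
$C{\left(h \right)} = -6 + 6 h$ ($C{\left(h \right)} = 6 \left(-1 + h\right) = -6 + 6 h$)
$b{\left(Q,k \right)} = k + k^{2}$ ($b{\left(Q,k \right)} = k^{2} + k = k + k^{2}$)
$- 27 \left(b{\left(C{\left(3 \right)},-6 \right)} + P{\left(3 \right)}\right) = - 27 \left(- 6 \left(1 - 6\right) + 2 \cdot 3\right) = - 27 \left(\left(-6\right) \left(-5\right) + 6\right) = - 27 \left(30 + 6\right) = \left(-27\right) 36 = -972$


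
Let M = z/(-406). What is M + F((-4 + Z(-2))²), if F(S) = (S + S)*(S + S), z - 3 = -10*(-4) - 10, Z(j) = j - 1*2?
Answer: 6651871/406 ≈ 16384.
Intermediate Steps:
Z(j) = -2 + j (Z(j) = j - 2 = -2 + j)
z = 33 (z = 3 + (-10*(-4) - 10) = 3 + (40 - 10) = 3 + 30 = 33)
M = -33/406 (M = 33/(-406) = 33*(-1/406) = -33/406 ≈ -0.081281)
F(S) = 4*S² (F(S) = (2*S)*(2*S) = 4*S²)
M + F((-4 + Z(-2))²) = -33/406 + 4*((-4 + (-2 - 2))²)² = -33/406 + 4*((-4 - 4)²)² = -33/406 + 4*((-8)²)² = -33/406 + 4*64² = -33/406 + 4*4096 = -33/406 + 16384 = 6651871/406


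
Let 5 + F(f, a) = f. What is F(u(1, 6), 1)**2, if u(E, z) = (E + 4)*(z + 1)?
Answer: 900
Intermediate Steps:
u(E, z) = (1 + z)*(4 + E) (u(E, z) = (4 + E)*(1 + z) = (1 + z)*(4 + E))
F(f, a) = -5 + f
F(u(1, 6), 1)**2 = (-5 + (4 + 1 + 4*6 + 1*6))**2 = (-5 + (4 + 1 + 24 + 6))**2 = (-5 + 35)**2 = 30**2 = 900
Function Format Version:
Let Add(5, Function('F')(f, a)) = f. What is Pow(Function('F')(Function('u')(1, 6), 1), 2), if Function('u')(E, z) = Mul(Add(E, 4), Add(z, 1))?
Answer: 900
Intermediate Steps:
Function('u')(E, z) = Mul(Add(1, z), Add(4, E)) (Function('u')(E, z) = Mul(Add(4, E), Add(1, z)) = Mul(Add(1, z), Add(4, E)))
Function('F')(f, a) = Add(-5, f)
Pow(Function('F')(Function('u')(1, 6), 1), 2) = Pow(Add(-5, Add(4, 1, Mul(4, 6), Mul(1, 6))), 2) = Pow(Add(-5, Add(4, 1, 24, 6)), 2) = Pow(Add(-5, 35), 2) = Pow(30, 2) = 900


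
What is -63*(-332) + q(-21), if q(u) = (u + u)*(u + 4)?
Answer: 21630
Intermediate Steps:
q(u) = 2*u*(4 + u) (q(u) = (2*u)*(4 + u) = 2*u*(4 + u))
-63*(-332) + q(-21) = -63*(-332) + 2*(-21)*(4 - 21) = 20916 + 2*(-21)*(-17) = 20916 + 714 = 21630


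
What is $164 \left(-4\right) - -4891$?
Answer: $4235$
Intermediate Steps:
$164 \left(-4\right) - -4891 = -656 + 4891 = 4235$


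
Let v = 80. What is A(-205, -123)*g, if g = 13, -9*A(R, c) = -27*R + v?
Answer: -72995/9 ≈ -8110.6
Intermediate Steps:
A(R, c) = -80/9 + 3*R (A(R, c) = -(-27*R + 80)/9 = -(80 - 27*R)/9 = -80/9 + 3*R)
A(-205, -123)*g = (-80/9 + 3*(-205))*13 = (-80/9 - 615)*13 = -5615/9*13 = -72995/9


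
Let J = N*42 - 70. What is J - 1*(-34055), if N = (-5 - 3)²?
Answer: 36673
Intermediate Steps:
N = 64 (N = (-8)² = 64)
J = 2618 (J = 64*42 - 70 = 2688 - 70 = 2618)
J - 1*(-34055) = 2618 - 1*(-34055) = 2618 + 34055 = 36673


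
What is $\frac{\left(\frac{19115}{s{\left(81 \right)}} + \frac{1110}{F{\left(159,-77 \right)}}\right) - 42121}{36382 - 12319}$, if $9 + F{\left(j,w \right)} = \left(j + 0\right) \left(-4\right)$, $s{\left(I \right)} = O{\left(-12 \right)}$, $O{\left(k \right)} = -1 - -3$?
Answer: $- \frac{2800609}{2069418} \approx -1.3533$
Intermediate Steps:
$O{\left(k \right)} = 2$ ($O{\left(k \right)} = -1 + 3 = 2$)
$s{\left(I \right)} = 2$
$F{\left(j,w \right)} = -9 - 4 j$ ($F{\left(j,w \right)} = -9 + \left(j + 0\right) \left(-4\right) = -9 + j \left(-4\right) = -9 - 4 j$)
$\frac{\left(\frac{19115}{s{\left(81 \right)}} + \frac{1110}{F{\left(159,-77 \right)}}\right) - 42121}{36382 - 12319} = \frac{\left(\frac{19115}{2} + \frac{1110}{-9 - 636}\right) - 42121}{36382 - 12319} = \frac{\left(19115 \cdot \frac{1}{2} + \frac{1110}{-9 - 636}\right) - 42121}{24063} = \left(\left(\frac{19115}{2} + \frac{1110}{-645}\right) - 42121\right) \frac{1}{24063} = \left(\left(\frac{19115}{2} + 1110 \left(- \frac{1}{645}\right)\right) - 42121\right) \frac{1}{24063} = \left(\left(\frac{19115}{2} - \frac{74}{43}\right) - 42121\right) \frac{1}{24063} = \left(\frac{821797}{86} - 42121\right) \frac{1}{24063} = \left(- \frac{2800609}{86}\right) \frac{1}{24063} = - \frac{2800609}{2069418}$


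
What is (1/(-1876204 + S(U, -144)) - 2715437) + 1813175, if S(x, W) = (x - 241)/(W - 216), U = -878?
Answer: -203138972270154/225144107 ≈ -9.0226e+5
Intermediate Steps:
S(x, W) = (-241 + x)/(-216 + W)
(1/(-1876204 + S(U, -144)) - 2715437) + 1813175 = (1/(-1876204 + (-241 - 878)/(-216 - 144)) - 2715437) + 1813175 = (1/(-1876204 - 1119/(-360)) - 2715437) + 1813175 = (1/(-1876204 - 1/360*(-1119)) - 2715437) + 1813175 = (1/(-1876204 + 373/120) - 2715437) + 1813175 = (1/(-225144107/120) - 2715437) + 1813175 = (-120/225144107 - 2715437) + 1813175 = -611364638479879/225144107 + 1813175 = -203138972270154/225144107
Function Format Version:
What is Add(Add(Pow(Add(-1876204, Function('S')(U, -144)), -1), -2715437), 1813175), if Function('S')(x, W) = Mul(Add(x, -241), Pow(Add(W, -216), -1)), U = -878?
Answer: Rational(-203138972270154, 225144107) ≈ -9.0226e+5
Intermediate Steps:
Function('S')(x, W) = Mul(Pow(Add(-216, W), -1), Add(-241, x)) (Function('S')(x, W) = Mul(Add(-241, x), Pow(Add(-216, W), -1)) = Mul(Pow(Add(-216, W), -1), Add(-241, x)))
Add(Add(Pow(Add(-1876204, Function('S')(U, -144)), -1), -2715437), 1813175) = Add(Add(Pow(Add(-1876204, Mul(Pow(Add(-216, -144), -1), Add(-241, -878))), -1), -2715437), 1813175) = Add(Add(Pow(Add(-1876204, Mul(Pow(-360, -1), -1119)), -1), -2715437), 1813175) = Add(Add(Pow(Add(-1876204, Mul(Rational(-1, 360), -1119)), -1), -2715437), 1813175) = Add(Add(Pow(Add(-1876204, Rational(373, 120)), -1), -2715437), 1813175) = Add(Add(Pow(Rational(-225144107, 120), -1), -2715437), 1813175) = Add(Add(Rational(-120, 225144107), -2715437), 1813175) = Add(Rational(-611364638479879, 225144107), 1813175) = Rational(-203138972270154, 225144107)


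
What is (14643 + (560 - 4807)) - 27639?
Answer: -17243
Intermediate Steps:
(14643 + (560 - 4807)) - 27639 = (14643 - 4247) - 27639 = 10396 - 27639 = -17243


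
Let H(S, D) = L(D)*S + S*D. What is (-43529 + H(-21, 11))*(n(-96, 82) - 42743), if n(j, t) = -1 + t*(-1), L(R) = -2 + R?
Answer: 1882159874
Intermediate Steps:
H(S, D) = D*S + S*(-2 + D) (H(S, D) = (-2 + D)*S + S*D = S*(-2 + D) + D*S = D*S + S*(-2 + D))
n(j, t) = -1 - t
(-43529 + H(-21, 11))*(n(-96, 82) - 42743) = (-43529 + 2*(-21)*(-1 + 11))*((-1 - 1*82) - 42743) = (-43529 + 2*(-21)*10)*((-1 - 82) - 42743) = (-43529 - 420)*(-83 - 42743) = -43949*(-42826) = 1882159874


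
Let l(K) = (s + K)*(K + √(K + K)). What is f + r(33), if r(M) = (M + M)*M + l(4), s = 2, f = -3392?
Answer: -1190 + 12*√2 ≈ -1173.0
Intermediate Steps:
l(K) = (2 + K)*(K + √2*√K) (l(K) = (2 + K)*(K + √(K + K)) = (2 + K)*(K + √(2*K)) = (2 + K)*(K + √2*√K))
r(M) = 24 + 2*M² + 12*√2 (r(M) = (M + M)*M + (4² + 2*4 + √2*4^(3/2) + 2*√2*√4) = (2*M)*M + (16 + 8 + √2*8 + 2*√2*2) = 2*M² + (16 + 8 + 8*√2 + 4*√2) = 2*M² + (24 + 12*√2) = 24 + 2*M² + 12*√2)
f + r(33) = -3392 + (24 + 2*33² + 12*√2) = -3392 + (24 + 2*1089 + 12*√2) = -3392 + (24 + 2178 + 12*√2) = -3392 + (2202 + 12*√2) = -1190 + 12*√2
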